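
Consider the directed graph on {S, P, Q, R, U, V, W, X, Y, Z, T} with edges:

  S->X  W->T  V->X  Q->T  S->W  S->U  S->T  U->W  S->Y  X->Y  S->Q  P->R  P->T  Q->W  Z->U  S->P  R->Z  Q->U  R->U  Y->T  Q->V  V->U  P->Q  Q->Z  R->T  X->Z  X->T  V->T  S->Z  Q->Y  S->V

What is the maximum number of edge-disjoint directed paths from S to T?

7

Assign every edge capacity 1; by Menger, the answer equals the max flow.
Path S→T (+1); total 1.
Path S→P→T (+1); total 2.
Path S→Q→T (+1); total 3.
Path S→V→T (+1); total 4.
Path S→W→T (+1); total 5.
Path S→X→T (+1); total 6.
Path S→Y→T (+1); total 7.
No residual S→T path; max flow = 7.
Certifying cut of size 7: {S→P, S→Q, S→T, S→V, S→X, S→Y, W→T}.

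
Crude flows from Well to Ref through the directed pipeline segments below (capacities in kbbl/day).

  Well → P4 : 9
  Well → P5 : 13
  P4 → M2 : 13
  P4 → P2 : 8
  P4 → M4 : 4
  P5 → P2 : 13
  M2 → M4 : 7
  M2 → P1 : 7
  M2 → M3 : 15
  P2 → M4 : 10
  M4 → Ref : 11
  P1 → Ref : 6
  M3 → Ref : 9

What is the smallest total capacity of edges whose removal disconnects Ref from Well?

Augment Well→P4→M4→Ref: bottleneck 4, flow now 4.
Augment Well→P4→M2→M4→Ref: bottleneck 5, flow now 9.
Augment Well→P5→P2→M4→Ref: bottleneck 2, flow now 11.
Augment Well→P5→P2→M4→M2→P1→Ref: bottleneck 5, flow now 16. (uses reverse residual edge)
Augment Well→P5→P2→M4→P4→M2→P1→Ref: bottleneck 1, flow now 17. (uses reverse residual edge)
Augment Well→P5→P2→M4→P4→M2→M3→Ref: bottleneck 2, flow now 19. (uses reverse residual edge)
No augmenting path remains; maximum flow = 19.
By max-flow min-cut, the minimum cut capacity equals the max flow.
In the residual graph, reachable from Well: {Well, P5, P2}.
Min-cut edges: Well→P4 (9), P2→M4 (10); capacity 9 + 10 = 19.

19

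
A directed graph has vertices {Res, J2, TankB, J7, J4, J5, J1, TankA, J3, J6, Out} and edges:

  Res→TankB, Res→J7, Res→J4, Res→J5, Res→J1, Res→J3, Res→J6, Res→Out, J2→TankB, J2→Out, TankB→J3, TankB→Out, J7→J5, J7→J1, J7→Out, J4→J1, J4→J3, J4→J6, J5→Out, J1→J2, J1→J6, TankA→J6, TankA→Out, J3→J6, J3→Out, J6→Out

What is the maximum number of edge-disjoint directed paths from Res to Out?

7

Assign every edge capacity 1; by Menger, the answer equals the max flow.
Path Res→Out (+1); total 1.
Path Res→TankB→Out (+1); total 2.
Path Res→J7→Out (+1); total 3.
Path Res→J5→Out (+1); total 4.
Path Res→J3→Out (+1); total 5.
Path Res→J6→Out (+1); total 6.
Path Res→J1→J2→Out (+1); total 7.
No residual Res→Out path; max flow = 7.
Certifying cut of size 7: {J1→J2, J3→Out, J6→Out, Res→J5, Res→J7, Res→Out, Res→TankB}.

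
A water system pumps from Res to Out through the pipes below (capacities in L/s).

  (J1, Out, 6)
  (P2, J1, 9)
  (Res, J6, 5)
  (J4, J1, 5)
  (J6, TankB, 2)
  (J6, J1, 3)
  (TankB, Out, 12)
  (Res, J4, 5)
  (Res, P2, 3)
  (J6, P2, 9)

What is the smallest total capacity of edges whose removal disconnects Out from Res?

8

Augment Res→J6→J1→Out: bottleneck 3, flow now 3.
Augment Res→J6→TankB→Out: bottleneck 2, flow now 5.
Augment Res→J4→J1→Out: bottleneck 3, flow now 8.
No augmenting path remains; maximum flow = 8.
By max-flow min-cut, the minimum cut capacity equals the max flow.
In the residual graph, reachable from Res: {Res, J6, J4, P2, J1}.
Min-cut edges: J6→TankB (2), J1→Out (6); capacity 2 + 6 = 8.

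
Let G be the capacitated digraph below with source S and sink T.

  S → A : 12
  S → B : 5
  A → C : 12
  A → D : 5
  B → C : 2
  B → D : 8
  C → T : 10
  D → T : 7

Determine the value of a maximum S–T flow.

17

Augment S→A→C→T: bottleneck 10, flow now 10.
Augment S→A→D→T: bottleneck 2, flow now 12.
Augment S→B→D→T: bottleneck 5, flow now 17.
No augmenting path remains; maximum flow = 17.
In the residual graph, reachable from S: {S}.
Min-cut edges: S→A (12), S→B (5); capacity 12 + 5 = 17.
This cut is saturated, so no flow can exceed 17.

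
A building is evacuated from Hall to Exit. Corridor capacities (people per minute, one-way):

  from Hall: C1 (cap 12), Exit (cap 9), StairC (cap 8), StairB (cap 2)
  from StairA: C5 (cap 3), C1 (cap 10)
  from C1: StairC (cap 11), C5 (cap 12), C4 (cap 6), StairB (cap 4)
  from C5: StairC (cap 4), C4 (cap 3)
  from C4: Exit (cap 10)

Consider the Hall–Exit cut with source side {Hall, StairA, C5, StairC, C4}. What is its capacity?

Edges leaving {Hall, StairA, C5, StairC, C4}: Hall→C1 (12), Hall→StairB (2), Hall→Exit (9), StairA→C1 (10), C4→Exit (10).
Cut capacity = 12 + 2 + 9 + 10 + 10 = 43.

43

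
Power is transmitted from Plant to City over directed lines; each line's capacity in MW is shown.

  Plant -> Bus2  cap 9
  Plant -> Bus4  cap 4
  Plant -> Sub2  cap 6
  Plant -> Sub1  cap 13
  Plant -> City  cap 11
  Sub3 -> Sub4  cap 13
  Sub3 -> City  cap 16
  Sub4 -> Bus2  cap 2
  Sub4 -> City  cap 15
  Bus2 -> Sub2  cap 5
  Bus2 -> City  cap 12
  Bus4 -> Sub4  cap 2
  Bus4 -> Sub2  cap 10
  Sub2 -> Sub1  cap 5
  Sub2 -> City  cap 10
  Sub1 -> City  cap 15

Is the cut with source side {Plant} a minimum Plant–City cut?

Given cut capacity: 9 + 4 + 6 + 13 + 11 = 43.
Augment Plant→City: bottleneck 11, flow now 11.
Augment Plant→Bus2→City: bottleneck 9, flow now 20.
Augment Plant→Sub2→City: bottleneck 6, flow now 26.
Augment Plant→Sub1→City: bottleneck 13, flow now 39.
Augment Plant→Bus4→Sub4→City: bottleneck 2, flow now 41.
Augment Plant→Bus4→Sub2→City: bottleneck 2, flow now 43.
No augmenting path remains; maximum flow = 43.
Cut capacity 43 equals the max flow, so it is a minimum cut.

Yes — it is a minimum cut (capacity 43).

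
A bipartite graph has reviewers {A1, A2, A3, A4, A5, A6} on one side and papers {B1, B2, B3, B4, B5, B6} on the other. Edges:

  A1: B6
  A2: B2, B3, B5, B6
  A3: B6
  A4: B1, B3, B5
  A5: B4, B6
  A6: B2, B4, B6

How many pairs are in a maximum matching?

5

Unit-capacity flow: source→left, listed edges, right→sink; max matching = max flow.
Augmenting path A1→B6 (+1); matched 1.
Augmenting path A2→B2 (+1); matched 2.
Augmenting path A4→B1 (+1); matched 3.
Augmenting path A5→B4 (+1); matched 4.
Augmenting path A6→B2→A2→B3 (+1); matched 5.
No augmenting path remains; maximum matching = 5.
König certificate: {A2, A4, A5, A6, B6} is a vertex cover of size 5 (every listed pair touches it), so no matching can be larger.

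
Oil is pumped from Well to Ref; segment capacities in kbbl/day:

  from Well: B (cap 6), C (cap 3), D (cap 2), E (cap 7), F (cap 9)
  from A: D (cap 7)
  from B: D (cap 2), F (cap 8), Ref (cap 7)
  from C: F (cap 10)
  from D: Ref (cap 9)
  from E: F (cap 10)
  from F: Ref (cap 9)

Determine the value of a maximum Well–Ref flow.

Augment Well→B→Ref: bottleneck 6, flow now 6.
Augment Well→D→Ref: bottleneck 2, flow now 8.
Augment Well→F→Ref: bottleneck 9, flow now 17.
No augmenting path remains; maximum flow = 17.
In the residual graph, reachable from Well: {Well, C, E, F}.
Min-cut edges: Well→B (6), Well→D (2), F→Ref (9); capacity 6 + 2 + 9 = 17.
This cut is saturated, so no flow can exceed 17.

17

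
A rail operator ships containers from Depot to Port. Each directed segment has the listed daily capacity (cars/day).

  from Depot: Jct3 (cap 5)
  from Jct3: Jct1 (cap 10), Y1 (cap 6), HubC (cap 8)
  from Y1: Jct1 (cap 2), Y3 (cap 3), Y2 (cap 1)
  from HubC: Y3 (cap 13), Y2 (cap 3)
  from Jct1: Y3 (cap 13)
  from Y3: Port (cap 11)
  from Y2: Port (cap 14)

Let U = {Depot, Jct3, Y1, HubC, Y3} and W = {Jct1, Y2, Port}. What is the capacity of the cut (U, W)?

Edges leaving {Depot, Jct3, Y1, HubC, Y3}: Jct3→Jct1 (10), Y1→Jct1 (2), Y1→Y2 (1), HubC→Y2 (3), Y3→Port (11).
Cut capacity = 10 + 2 + 1 + 3 + 11 = 27.

27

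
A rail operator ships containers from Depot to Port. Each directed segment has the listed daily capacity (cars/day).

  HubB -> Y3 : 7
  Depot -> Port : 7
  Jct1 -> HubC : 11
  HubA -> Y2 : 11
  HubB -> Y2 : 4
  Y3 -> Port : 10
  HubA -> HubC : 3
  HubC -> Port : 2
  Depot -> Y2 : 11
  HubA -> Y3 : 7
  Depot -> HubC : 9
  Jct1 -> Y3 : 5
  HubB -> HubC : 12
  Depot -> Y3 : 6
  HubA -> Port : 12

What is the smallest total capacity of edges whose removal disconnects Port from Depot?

Augment Depot→Port: bottleneck 7, flow now 7.
Augment Depot→HubC→Port: bottleneck 2, flow now 9.
Augment Depot→Y3→Port: bottleneck 6, flow now 15.
No augmenting path remains; maximum flow = 15.
By max-flow min-cut, the minimum cut capacity equals the max flow.
In the residual graph, reachable from Depot: {Depot, Y2, HubC}.
Min-cut edges: Depot→Y3 (6), Depot→Port (7), HubC→Port (2); capacity 6 + 7 + 2 = 15.

15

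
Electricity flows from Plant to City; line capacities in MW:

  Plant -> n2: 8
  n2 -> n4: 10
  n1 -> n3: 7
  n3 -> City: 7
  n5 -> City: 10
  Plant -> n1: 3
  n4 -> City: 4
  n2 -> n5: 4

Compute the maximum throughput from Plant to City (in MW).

Augment Plant→n1→n3→City: bottleneck 3, flow now 3.
Augment Plant→n2→n4→City: bottleneck 4, flow now 7.
Augment Plant→n2→n5→City: bottleneck 4, flow now 11.
No augmenting path remains; maximum flow = 11.
In the residual graph, reachable from Plant: {Plant}.
Min-cut edges: Plant→n1 (3), Plant→n2 (8); capacity 3 + 8 = 11.
This cut is saturated, so no flow can exceed 11.

11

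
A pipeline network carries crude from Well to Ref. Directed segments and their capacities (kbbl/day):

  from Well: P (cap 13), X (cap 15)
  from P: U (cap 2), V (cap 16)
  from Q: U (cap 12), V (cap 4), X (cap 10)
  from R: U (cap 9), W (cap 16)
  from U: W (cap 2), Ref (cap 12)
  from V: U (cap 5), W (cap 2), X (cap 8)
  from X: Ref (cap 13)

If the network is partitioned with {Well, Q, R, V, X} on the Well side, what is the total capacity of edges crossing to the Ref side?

70

Edges leaving {Well, Q, R, V, X}: Well→P (13), Q→U (12), R→U (9), R→W (16), V→U (5), V→W (2), X→Ref (13).
Cut capacity = 13 + 12 + 9 + 16 + 5 + 2 + 13 = 70.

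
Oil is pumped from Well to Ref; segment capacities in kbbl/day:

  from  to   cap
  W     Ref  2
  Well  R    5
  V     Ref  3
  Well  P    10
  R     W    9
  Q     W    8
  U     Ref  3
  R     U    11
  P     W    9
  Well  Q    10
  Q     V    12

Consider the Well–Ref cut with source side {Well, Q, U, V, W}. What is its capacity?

Edges leaving {Well, Q, U, V, W}: Well→P (10), Well→R (5), U→Ref (3), V→Ref (3), W→Ref (2).
Cut capacity = 10 + 5 + 3 + 3 + 2 = 23.

23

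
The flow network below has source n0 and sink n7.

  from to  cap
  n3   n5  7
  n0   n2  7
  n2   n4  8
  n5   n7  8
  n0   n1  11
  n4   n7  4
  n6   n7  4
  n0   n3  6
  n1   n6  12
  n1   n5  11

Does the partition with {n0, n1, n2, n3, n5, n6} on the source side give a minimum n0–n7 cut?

Given cut capacity: 8 + 8 + 4 = 20.
Augment n0→n1→n5→n7: bottleneck 8, flow now 8.
Augment n0→n1→n6→n7: bottleneck 3, flow now 11.
Augment n0→n2→n4→n7: bottleneck 4, flow now 15.
Augment n0→n3→n5→n1→n6→n7: bottleneck 1, flow now 16. (uses reverse residual edge)
No augmenting path remains; maximum flow = 16.
In the residual graph, reachable from n0: {n0, n1, n2, n3, n4, n5, n6}.
Min-cut edges: n4→n7 (4), n5→n7 (8), n6→n7 (4); capacity 4 + 8 + 4 = 16.
Cut capacity 20 exceeds the max flow 16, so it is not minimum.

No — its capacity is 20, but the minimum cut has capacity 16.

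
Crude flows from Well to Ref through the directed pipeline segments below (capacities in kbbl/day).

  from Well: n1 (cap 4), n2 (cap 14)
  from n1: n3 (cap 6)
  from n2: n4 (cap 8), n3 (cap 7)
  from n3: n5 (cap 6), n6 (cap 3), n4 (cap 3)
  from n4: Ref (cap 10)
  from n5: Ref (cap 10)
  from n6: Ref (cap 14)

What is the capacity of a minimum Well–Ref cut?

18

Augment Well→n2→n4→Ref: bottleneck 8, flow now 8.
Augment Well→n1→n3→n4→Ref: bottleneck 2, flow now 10.
Augment Well→n1→n3→n5→Ref: bottleneck 2, flow now 12.
Augment Well→n2→n3→n5→Ref: bottleneck 4, flow now 16.
Augment Well→n2→n3→n6→Ref: bottleneck 2, flow now 18.
No augmenting path remains; maximum flow = 18.
By max-flow min-cut, the minimum cut capacity equals the max flow.
In the residual graph, reachable from Well: {Well}.
Min-cut edges: Well→n1 (4), Well→n2 (14); capacity 4 + 14 = 18.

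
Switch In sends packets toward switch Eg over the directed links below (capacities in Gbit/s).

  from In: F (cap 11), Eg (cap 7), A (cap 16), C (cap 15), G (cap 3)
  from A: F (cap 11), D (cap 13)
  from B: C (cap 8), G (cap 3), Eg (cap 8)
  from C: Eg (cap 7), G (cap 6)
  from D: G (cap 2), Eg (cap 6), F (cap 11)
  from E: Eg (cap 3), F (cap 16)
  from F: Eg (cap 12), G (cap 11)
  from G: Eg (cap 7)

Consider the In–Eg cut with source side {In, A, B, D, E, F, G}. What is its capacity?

66

Edges leaving {In, A, B, D, E, F, G}: In→C (15), In→Eg (7), B→C (8), B→Eg (8), D→Eg (6), E→Eg (3), F→Eg (12), G→Eg (7).
Cut capacity = 15 + 7 + 8 + 8 + 6 + 3 + 12 + 7 = 66.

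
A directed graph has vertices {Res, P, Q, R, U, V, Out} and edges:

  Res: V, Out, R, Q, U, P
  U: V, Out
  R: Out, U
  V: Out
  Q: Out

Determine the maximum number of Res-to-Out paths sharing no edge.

5

Assign every edge capacity 1; by Menger, the answer equals the max flow.
Path Res→Out (+1); total 1.
Path Res→Q→Out (+1); total 2.
Path Res→R→Out (+1); total 3.
Path Res→U→Out (+1); total 4.
Path Res→V→Out (+1); total 5.
No residual Res→Out path; max flow = 5.
Certifying cut of size 5: {Res→Out, Res→Q, Res→R, Res→U, Res→V}.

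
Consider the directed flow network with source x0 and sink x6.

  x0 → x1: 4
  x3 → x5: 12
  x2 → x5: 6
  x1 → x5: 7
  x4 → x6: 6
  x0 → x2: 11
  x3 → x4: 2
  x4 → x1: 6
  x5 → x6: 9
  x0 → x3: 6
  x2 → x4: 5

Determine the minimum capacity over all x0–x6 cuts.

Augment x0→x1→x5→x6: bottleneck 4, flow now 4.
Augment x0→x2→x4→x6: bottleneck 5, flow now 9.
Augment x0→x2→x5→x6: bottleneck 5, flow now 14.
Augment x0→x3→x4→x6: bottleneck 1, flow now 15.
No augmenting path remains; maximum flow = 15.
By max-flow min-cut, the minimum cut capacity equals the max flow.
In the residual graph, reachable from x0: {x0, x1, x2, x3, x4, x5}.
Min-cut edges: x4→x6 (6), x5→x6 (9); capacity 6 + 9 = 15.

15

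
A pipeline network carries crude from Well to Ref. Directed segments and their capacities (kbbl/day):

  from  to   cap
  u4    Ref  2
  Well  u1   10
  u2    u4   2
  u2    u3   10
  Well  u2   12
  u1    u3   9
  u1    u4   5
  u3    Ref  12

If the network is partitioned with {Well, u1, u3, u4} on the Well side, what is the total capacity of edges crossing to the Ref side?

26

Edges leaving {Well, u1, u3, u4}: Well→u2 (12), u3→Ref (12), u4→Ref (2).
Cut capacity = 12 + 12 + 2 = 26.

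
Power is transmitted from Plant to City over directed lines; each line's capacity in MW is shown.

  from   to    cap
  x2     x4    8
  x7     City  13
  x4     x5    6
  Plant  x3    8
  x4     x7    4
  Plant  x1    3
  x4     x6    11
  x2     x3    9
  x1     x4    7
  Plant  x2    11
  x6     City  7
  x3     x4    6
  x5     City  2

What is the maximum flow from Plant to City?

Augment Plant→x1→x4→x5→City: bottleneck 2, flow now 2.
Augment Plant→x1→x4→x6→City: bottleneck 1, flow now 3.
Augment Plant→x2→x4→x6→City: bottleneck 6, flow now 9.
Augment Plant→x2→x4→x7→City: bottleneck 2, flow now 11.
Augment Plant→x3→x4→x7→City: bottleneck 2, flow now 13.
No augmenting path remains; maximum flow = 13.
In the residual graph, reachable from Plant: {Plant, x1, x2, x3, x4, x5, x6}.
Min-cut edges: x4→x7 (4), x5→City (2), x6→City (7); capacity 4 + 2 + 7 = 13.
This cut is saturated, so no flow can exceed 13.

13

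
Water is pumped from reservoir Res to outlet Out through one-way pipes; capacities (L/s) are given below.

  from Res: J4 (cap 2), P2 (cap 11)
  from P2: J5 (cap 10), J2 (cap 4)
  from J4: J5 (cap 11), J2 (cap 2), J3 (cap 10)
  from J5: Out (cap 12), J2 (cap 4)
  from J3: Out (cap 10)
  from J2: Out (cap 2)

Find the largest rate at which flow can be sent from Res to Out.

13

Augment Res→P2→J5→Out: bottleneck 10, flow now 10.
Augment Res→P2→J2→Out: bottleneck 1, flow now 11.
Augment Res→J4→J5→Out: bottleneck 2, flow now 13.
No augmenting path remains; maximum flow = 13.
In the residual graph, reachable from Res: {Res}.
Min-cut edges: Res→P2 (11), Res→J4 (2); capacity 11 + 2 = 13.
This cut is saturated, so no flow can exceed 13.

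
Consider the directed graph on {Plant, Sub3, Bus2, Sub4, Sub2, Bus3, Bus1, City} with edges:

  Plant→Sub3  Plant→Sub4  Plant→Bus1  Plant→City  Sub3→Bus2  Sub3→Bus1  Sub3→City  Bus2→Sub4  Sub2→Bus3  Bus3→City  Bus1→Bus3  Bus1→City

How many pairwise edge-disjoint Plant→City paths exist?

Assign every edge capacity 1; by Menger, the answer equals the max flow.
Path Plant→City (+1); total 1.
Path Plant→Sub3→City (+1); total 2.
Path Plant→Bus1→City (+1); total 3.
No residual Plant→City path; max flow = 3.
Certifying cut of size 3: {Plant→Bus1, Plant→City, Plant→Sub3}.

3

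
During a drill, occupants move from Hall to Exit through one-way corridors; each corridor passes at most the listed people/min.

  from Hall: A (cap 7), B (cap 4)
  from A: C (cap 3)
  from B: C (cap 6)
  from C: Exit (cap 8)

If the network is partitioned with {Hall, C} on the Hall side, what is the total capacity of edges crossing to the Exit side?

Edges leaving {Hall, C}: Hall→A (7), Hall→B (4), C→Exit (8).
Cut capacity = 7 + 4 + 8 = 19.

19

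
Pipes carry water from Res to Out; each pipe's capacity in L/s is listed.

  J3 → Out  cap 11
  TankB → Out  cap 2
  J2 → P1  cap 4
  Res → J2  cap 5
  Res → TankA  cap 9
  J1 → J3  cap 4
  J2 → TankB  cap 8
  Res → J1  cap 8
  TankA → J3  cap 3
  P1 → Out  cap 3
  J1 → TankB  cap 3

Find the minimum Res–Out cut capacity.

12

Augment Res→J1→J3→Out: bottleneck 4, flow now 4.
Augment Res→J1→TankB→Out: bottleneck 2, flow now 6.
Augment Res→TankA→J3→Out: bottleneck 3, flow now 9.
Augment Res→J2→P1→Out: bottleneck 3, flow now 12.
No augmenting path remains; maximum flow = 12.
By max-flow min-cut, the minimum cut capacity equals the max flow.
In the residual graph, reachable from Res: {Res, J1, TankA, J2, TankB, P1}.
Min-cut edges: J1→J3 (4), TankA→J3 (3), TankB→Out (2), P1→Out (3); capacity 4 + 3 + 2 + 3 = 12.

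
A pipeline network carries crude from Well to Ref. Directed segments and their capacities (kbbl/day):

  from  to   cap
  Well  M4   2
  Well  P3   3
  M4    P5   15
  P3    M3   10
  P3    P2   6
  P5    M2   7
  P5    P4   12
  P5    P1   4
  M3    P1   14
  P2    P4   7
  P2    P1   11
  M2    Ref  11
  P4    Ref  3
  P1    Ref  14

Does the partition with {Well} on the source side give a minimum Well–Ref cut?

Given cut capacity: 2 + 3 = 5.
Augment Well→M4→P5→M2→Ref: bottleneck 2, flow now 2.
Augment Well→P3→M3→P1→Ref: bottleneck 3, flow now 5.
No augmenting path remains; maximum flow = 5.
Cut capacity 5 equals the max flow, so it is a minimum cut.

Yes — it is a minimum cut (capacity 5).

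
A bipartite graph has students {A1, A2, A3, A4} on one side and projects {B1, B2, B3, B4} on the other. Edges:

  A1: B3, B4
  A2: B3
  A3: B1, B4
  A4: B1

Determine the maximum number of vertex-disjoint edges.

Unit-capacity flow: source→left, listed edges, right→sink; max matching = max flow.
Augmenting path A1→B3 (+1); matched 1.
Augmenting path A3→B1 (+1); matched 2.
Augmenting path A2→B3→A1→B4 (+1); matched 3.
No augmenting path remains; maximum matching = 3.
König certificate: {B1, B3, B4} is a vertex cover of size 3 (every listed pair touches it), so no matching can be larger.

3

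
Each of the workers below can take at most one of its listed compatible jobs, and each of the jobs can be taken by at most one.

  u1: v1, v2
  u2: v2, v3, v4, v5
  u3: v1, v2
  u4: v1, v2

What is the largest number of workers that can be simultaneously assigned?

3

Unit-capacity flow: source→left, listed edges, right→sink; max matching = max flow.
Augmenting path u1→v1 (+1); matched 1.
Augmenting path u2→v2 (+1); matched 2.
Augmenting path u3→v2→u2→v3 (+1); matched 3.
No augmenting path remains; maximum matching = 3.
König certificate: {u2, v1, v2} is a vertex cover of size 3 (every listed pair touches it), so no matching can be larger.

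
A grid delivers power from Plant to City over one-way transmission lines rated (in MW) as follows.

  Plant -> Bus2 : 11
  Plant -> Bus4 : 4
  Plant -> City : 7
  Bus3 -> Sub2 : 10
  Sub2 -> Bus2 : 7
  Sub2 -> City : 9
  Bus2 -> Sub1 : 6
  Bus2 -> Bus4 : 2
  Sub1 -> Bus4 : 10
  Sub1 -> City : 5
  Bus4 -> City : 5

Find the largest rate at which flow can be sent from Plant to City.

17

Augment Plant→City: bottleneck 7, flow now 7.
Augment Plant→Bus4→City: bottleneck 4, flow now 11.
Augment Plant→Bus2→Sub1→City: bottleneck 5, flow now 16.
Augment Plant→Bus2→Bus4→City: bottleneck 1, flow now 17.
No augmenting path remains; maximum flow = 17.
In the residual graph, reachable from Plant: {Plant, Bus2, Sub1, Bus4}.
Min-cut edges: Plant→City (7), Sub1→City (5), Bus4→City (5); capacity 7 + 5 + 5 = 17.
This cut is saturated, so no flow can exceed 17.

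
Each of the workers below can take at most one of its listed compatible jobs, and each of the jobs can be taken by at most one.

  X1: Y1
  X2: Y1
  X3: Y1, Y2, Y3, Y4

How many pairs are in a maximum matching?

2

Unit-capacity flow: source→left, listed edges, right→sink; max matching = max flow.
Augmenting path X1→Y1 (+1); matched 1.
Augmenting path X3→Y2 (+1); matched 2.
No augmenting path remains; maximum matching = 2.
König certificate: {X3, Y1} is a vertex cover of size 2 (every listed pair touches it), so no matching can be larger.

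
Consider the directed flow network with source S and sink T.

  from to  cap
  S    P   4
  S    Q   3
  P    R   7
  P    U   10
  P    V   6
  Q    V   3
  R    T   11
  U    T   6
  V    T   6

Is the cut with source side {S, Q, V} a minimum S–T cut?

Given cut capacity: 4 + 6 = 10.
Augment S→P→R→T: bottleneck 4, flow now 4.
Augment S→Q→V→T: bottleneck 3, flow now 7.
No augmenting path remains; maximum flow = 7.
In the residual graph, reachable from S: {S}.
Min-cut edges: S→P (4), S→Q (3); capacity 4 + 3 = 7.
Cut capacity 10 exceeds the max flow 7, so it is not minimum.

No — its capacity is 10, but the minimum cut has capacity 7.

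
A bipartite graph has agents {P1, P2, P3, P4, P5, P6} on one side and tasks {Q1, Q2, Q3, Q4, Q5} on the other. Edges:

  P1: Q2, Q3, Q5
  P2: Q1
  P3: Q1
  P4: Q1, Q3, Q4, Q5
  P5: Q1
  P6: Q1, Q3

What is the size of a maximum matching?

4

Unit-capacity flow: source→left, listed edges, right→sink; max matching = max flow.
Augmenting path P1→Q2 (+1); matched 1.
Augmenting path P2→Q1 (+1); matched 2.
Augmenting path P4→Q3 (+1); matched 3.
Augmenting path P6→Q3→P4→Q4 (+1); matched 4.
No augmenting path remains; maximum matching = 4.
König certificate: {P1, P4, P6, Q1} is a vertex cover of size 4 (every listed pair touches it), so no matching can be larger.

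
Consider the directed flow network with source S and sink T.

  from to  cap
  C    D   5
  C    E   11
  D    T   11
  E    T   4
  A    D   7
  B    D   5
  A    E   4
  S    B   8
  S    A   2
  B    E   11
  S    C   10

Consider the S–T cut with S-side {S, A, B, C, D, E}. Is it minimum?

Yes — it is a minimum cut (capacity 15).

Given cut capacity: 11 + 4 = 15.
Augment S→A→D→T: bottleneck 2, flow now 2.
Augment S→B→D→T: bottleneck 5, flow now 7.
Augment S→B→E→T: bottleneck 3, flow now 10.
Augment S→C→D→T: bottleneck 4, flow now 14.
Augment S→C→E→T: bottleneck 1, flow now 15.
No augmenting path remains; maximum flow = 15.
Cut capacity 15 equals the max flow, so it is a minimum cut.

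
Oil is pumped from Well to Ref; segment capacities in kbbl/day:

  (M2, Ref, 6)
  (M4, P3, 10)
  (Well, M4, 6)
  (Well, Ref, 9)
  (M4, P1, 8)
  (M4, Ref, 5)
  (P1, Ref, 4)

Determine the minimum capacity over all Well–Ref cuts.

15

Augment Well→Ref: bottleneck 9, flow now 9.
Augment Well→M4→Ref: bottleneck 5, flow now 14.
Augment Well→M4→P1→Ref: bottleneck 1, flow now 15.
No augmenting path remains; maximum flow = 15.
By max-flow min-cut, the minimum cut capacity equals the max flow.
In the residual graph, reachable from Well: {Well}.
Min-cut edges: Well→M4 (6), Well→Ref (9); capacity 6 + 9 = 15.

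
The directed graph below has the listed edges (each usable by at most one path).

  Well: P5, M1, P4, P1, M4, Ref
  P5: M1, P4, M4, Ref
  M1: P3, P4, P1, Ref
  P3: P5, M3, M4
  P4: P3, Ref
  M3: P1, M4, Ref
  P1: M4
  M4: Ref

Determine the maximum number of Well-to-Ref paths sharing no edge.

Assign every edge capacity 1; by Menger, the answer equals the max flow.
Path Well→Ref (+1); total 1.
Path Well→P5→Ref (+1); total 2.
Path Well→M1→Ref (+1); total 3.
Path Well→P4→Ref (+1); total 4.
Path Well→M4→Ref (+1); total 5.
No residual Well→Ref path; max flow = 5.
Certifying cut of size 5: {M4→Ref, Well→M1, Well→P4, Well→P5, Well→Ref}.

5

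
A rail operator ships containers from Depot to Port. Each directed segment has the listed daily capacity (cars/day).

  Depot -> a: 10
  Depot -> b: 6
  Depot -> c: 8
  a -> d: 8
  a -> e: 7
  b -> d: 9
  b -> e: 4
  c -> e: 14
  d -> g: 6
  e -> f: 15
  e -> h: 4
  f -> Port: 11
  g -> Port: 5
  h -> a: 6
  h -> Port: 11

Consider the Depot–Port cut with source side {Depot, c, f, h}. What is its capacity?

Edges leaving {Depot, c, f, h}: Depot→a (10), Depot→b (6), c→e (14), f→Port (11), h→a (6), h→Port (11).
Cut capacity = 10 + 6 + 14 + 11 + 6 + 11 = 58.

58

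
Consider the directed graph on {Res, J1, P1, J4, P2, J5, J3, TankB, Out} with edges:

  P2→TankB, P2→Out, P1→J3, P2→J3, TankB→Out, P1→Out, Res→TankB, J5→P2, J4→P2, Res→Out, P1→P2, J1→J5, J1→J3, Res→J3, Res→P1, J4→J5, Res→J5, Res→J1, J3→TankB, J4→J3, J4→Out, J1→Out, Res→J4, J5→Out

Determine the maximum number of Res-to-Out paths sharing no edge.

6

Assign every edge capacity 1; by Menger, the answer equals the max flow.
Path Res→Out (+1); total 1.
Path Res→J1→Out (+1); total 2.
Path Res→P1→Out (+1); total 3.
Path Res→J4→Out (+1); total 4.
Path Res→J5→Out (+1); total 5.
Path Res→TankB→Out (+1); total 6.
No residual Res→Out path; max flow = 6.
Certifying cut of size 6: {Res→J1, Res→J4, Res→J5, Res→Out, Res→P1, TankB→Out}.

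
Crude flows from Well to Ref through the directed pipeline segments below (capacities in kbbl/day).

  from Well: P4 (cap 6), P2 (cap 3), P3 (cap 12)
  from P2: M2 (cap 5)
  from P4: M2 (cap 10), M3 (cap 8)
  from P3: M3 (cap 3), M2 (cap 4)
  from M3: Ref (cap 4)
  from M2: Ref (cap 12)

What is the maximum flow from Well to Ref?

Augment Well→P2→M2→Ref: bottleneck 3, flow now 3.
Augment Well→P4→M3→Ref: bottleneck 4, flow now 7.
Augment Well→P4→M2→Ref: bottleneck 2, flow now 9.
Augment Well→P3→M2→Ref: bottleneck 4, flow now 13.
Augment Well→P3→M3→P4→M2→Ref: bottleneck 3, flow now 16. (uses reverse residual edge)
No augmenting path remains; maximum flow = 16.
In the residual graph, reachable from Well: {Well, P3}.
Min-cut edges: Well→P2 (3), Well→P4 (6), P3→M3 (3), P3→M2 (4); capacity 3 + 6 + 3 + 4 = 16.
This cut is saturated, so no flow can exceed 16.

16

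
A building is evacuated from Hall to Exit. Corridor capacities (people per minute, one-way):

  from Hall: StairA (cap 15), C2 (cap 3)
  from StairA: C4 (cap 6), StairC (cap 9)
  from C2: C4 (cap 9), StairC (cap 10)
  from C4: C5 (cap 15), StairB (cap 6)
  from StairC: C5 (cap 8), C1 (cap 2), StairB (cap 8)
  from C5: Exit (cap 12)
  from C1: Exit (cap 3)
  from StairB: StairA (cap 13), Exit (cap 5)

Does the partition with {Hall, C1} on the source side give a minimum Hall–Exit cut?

Given cut capacity: 15 + 3 + 3 = 21.
Augment Hall→StairA→C4→C5→Exit: bottleneck 6, flow now 6.
Augment Hall→StairA→StairC→C5→Exit: bottleneck 6, flow now 12.
Augment Hall→StairA→StairC→C1→Exit: bottleneck 2, flow now 14.
Augment Hall→StairA→StairC→StairB→Exit: bottleneck 1, flow now 15.
Augment Hall→C2→C4→StairB→Exit: bottleneck 3, flow now 18.
No augmenting path remains; maximum flow = 18.
In the residual graph, reachable from Hall: {Hall}.
Min-cut edges: Hall→StairA (15), Hall→C2 (3); capacity 15 + 3 = 18.
Cut capacity 21 exceeds the max flow 18, so it is not minimum.

No — its capacity is 21, but the minimum cut has capacity 18.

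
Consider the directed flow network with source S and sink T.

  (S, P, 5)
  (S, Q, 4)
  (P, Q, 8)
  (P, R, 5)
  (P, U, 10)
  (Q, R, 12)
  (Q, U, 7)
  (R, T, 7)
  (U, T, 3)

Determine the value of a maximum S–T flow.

9

Augment S→P→R→T: bottleneck 5, flow now 5.
Augment S→Q→R→T: bottleneck 2, flow now 7.
Augment S→Q→U→T: bottleneck 2, flow now 9.
No augmenting path remains; maximum flow = 9.
In the residual graph, reachable from S: {S}.
Min-cut edges: S→P (5), S→Q (4); capacity 5 + 4 = 9.
This cut is saturated, so no flow can exceed 9.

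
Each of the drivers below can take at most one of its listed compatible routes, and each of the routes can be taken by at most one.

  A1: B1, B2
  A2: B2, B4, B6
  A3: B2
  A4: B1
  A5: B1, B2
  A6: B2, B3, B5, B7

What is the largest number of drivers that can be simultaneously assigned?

4

Unit-capacity flow: source→left, listed edges, right→sink; max matching = max flow.
Augmenting path A1→B1 (+1); matched 1.
Augmenting path A2→B2 (+1); matched 2.
Augmenting path A6→B3 (+1); matched 3.
Augmenting path A3→B2→A2→B4 (+1); matched 4.
No augmenting path remains; maximum matching = 4.
König certificate: {A2, A6, B1, B2} is a vertex cover of size 4 (every listed pair touches it), so no matching can be larger.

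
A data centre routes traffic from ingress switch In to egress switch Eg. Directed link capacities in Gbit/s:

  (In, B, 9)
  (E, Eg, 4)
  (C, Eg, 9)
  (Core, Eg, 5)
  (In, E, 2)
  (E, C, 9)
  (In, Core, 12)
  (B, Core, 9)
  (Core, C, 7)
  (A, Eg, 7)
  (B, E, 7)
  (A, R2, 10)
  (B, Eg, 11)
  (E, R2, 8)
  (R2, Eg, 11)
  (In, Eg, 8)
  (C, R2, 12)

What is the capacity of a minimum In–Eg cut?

31

Augment In→Eg: bottleneck 8, flow now 8.
Augment In→B→Eg: bottleneck 9, flow now 17.
Augment In→Core→Eg: bottleneck 5, flow now 22.
Augment In→E→Eg: bottleneck 2, flow now 24.
Augment In→Core→C→Eg: bottleneck 7, flow now 31.
No augmenting path remains; maximum flow = 31.
By max-flow min-cut, the minimum cut capacity equals the max flow.
In the residual graph, reachable from In: {In}.
Min-cut edges: In→B (9), In→Core (12), In→E (2), In→Eg (8); capacity 9 + 12 + 2 + 8 = 31.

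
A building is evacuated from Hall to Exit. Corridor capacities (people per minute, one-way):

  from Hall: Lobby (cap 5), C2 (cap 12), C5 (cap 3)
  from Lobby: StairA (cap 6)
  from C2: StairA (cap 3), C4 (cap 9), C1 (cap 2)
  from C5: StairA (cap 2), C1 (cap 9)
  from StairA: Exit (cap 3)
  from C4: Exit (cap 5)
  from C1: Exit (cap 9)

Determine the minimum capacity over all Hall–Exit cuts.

Augment Hall→Lobby→StairA→Exit: bottleneck 3, flow now 3.
Augment Hall→C2→C4→Exit: bottleneck 5, flow now 8.
Augment Hall→C2→C1→Exit: bottleneck 2, flow now 10.
Augment Hall→C5→C1→Exit: bottleneck 3, flow now 13.
No augmenting path remains; maximum flow = 13.
By max-flow min-cut, the minimum cut capacity equals the max flow.
In the residual graph, reachable from Hall: {Hall, Lobby, C2, StairA, C4}.
Min-cut edges: Hall→C5 (3), C2→C1 (2), StairA→Exit (3), C4→Exit (5); capacity 3 + 2 + 3 + 5 = 13.

13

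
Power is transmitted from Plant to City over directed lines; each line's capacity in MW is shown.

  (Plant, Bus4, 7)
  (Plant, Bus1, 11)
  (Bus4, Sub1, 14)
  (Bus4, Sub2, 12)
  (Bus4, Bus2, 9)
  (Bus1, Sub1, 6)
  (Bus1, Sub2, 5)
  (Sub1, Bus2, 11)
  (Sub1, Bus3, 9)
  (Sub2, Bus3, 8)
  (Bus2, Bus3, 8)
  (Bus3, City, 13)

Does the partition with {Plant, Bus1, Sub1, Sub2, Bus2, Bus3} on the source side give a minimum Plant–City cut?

Given cut capacity: 7 + 13 = 20.
Augment Plant→Bus4→Sub1→Bus3→City: bottleneck 7, flow now 7.
Augment Plant→Bus1→Sub1→Bus3→City: bottleneck 2, flow now 9.
Augment Plant→Bus1→Sub2→Bus3→City: bottleneck 4, flow now 13.
No augmenting path remains; maximum flow = 13.
In the residual graph, reachable from Plant: {Plant, Bus4, Bus1, Sub1, Sub2, Bus2, Bus3}.
Min-cut edges: Bus3→City (13); capacity 13 = 13.
Cut capacity 20 exceeds the max flow 13, so it is not minimum.

No — its capacity is 20, but the minimum cut has capacity 13.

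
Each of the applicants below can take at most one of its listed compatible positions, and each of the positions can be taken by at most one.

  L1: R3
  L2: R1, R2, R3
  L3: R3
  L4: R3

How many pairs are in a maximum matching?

Unit-capacity flow: source→left, listed edges, right→sink; max matching = max flow.
Augmenting path L1→R3 (+1); matched 1.
Augmenting path L2→R1 (+1); matched 2.
No augmenting path remains; maximum matching = 2.
König certificate: {L2, R3} is a vertex cover of size 2 (every listed pair touches it), so no matching can be larger.

2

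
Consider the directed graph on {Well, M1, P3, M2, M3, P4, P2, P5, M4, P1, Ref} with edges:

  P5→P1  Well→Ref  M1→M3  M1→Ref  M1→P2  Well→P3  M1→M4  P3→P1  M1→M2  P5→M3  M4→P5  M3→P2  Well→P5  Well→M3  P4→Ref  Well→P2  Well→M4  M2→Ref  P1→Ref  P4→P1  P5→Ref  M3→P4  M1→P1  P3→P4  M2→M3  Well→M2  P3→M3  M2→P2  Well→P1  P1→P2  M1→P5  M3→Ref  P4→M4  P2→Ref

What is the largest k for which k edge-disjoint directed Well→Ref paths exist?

7

Assign every edge capacity 1; by Menger, the answer equals the max flow.
Path Well→Ref (+1); total 1.
Path Well→M2→Ref (+1); total 2.
Path Well→M3→Ref (+1); total 3.
Path Well→P2→Ref (+1); total 4.
Path Well→P5→Ref (+1); total 5.
Path Well→P1→Ref (+1); total 6.
Path Well→P3→P4→Ref (+1); total 7.
No residual Well→Ref path; max flow = 7.
Certifying cut of size 7: {M3→Ref, P1→Ref, P2→Ref, P4→Ref, P5→Ref, Well→M2, Well→Ref}.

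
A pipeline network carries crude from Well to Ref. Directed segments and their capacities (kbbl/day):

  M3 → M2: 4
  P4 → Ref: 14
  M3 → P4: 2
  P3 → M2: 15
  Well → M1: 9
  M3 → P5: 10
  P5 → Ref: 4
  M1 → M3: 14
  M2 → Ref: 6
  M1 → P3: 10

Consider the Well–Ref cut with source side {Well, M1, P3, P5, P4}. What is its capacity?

Edges leaving {Well, M1, P3, P5, P4}: M1→M3 (14), P3→M2 (15), P5→Ref (4), P4→Ref (14).
Cut capacity = 14 + 15 + 4 + 14 = 47.

47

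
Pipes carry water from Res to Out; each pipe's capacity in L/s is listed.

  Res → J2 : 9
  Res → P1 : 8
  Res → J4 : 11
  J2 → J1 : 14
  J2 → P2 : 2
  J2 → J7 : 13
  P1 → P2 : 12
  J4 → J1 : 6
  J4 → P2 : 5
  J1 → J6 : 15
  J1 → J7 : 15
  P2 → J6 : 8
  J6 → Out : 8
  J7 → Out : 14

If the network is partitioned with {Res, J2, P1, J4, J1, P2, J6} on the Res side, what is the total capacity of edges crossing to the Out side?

36

Edges leaving {Res, J2, P1, J4, J1, P2, J6}: J2→J7 (13), J1→J7 (15), J6→Out (8).
Cut capacity = 13 + 15 + 8 = 36.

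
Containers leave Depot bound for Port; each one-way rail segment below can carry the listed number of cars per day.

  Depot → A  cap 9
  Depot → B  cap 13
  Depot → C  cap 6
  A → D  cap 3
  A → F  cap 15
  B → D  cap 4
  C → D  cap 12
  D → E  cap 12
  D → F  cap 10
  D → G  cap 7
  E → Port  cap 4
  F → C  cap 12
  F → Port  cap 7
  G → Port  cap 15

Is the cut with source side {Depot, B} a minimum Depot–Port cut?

Given cut capacity: 9 + 6 + 4 = 19.
Augment Depot→A→F→Port: bottleneck 7, flow now 7.
Augment Depot→A→D→E→Port: bottleneck 2, flow now 9.
Augment Depot→B→D→E→Port: bottleneck 2, flow now 11.
Augment Depot→B→D→G→Port: bottleneck 2, flow now 13.
Augment Depot→C→D→G→Port: bottleneck 5, flow now 18.
No augmenting path remains; maximum flow = 18.
In the residual graph, reachable from Depot: {Depot, A, B, C, D, E, F}.
Min-cut edges: D→G (7), E→Port (4), F→Port (7); capacity 7 + 4 + 7 = 18.
Cut capacity 19 exceeds the max flow 18, so it is not minimum.

No — its capacity is 19, but the minimum cut has capacity 18.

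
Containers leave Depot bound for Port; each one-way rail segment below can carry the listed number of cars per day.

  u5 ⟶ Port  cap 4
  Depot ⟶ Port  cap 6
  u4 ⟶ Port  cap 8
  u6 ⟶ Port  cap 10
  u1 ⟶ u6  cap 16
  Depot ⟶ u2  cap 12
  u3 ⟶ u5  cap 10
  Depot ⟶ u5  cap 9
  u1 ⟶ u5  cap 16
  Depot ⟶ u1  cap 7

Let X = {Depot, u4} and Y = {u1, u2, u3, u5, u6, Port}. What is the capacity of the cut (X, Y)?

Edges leaving {Depot, u4}: Depot→u1 (7), Depot→u2 (12), Depot→u5 (9), Depot→Port (6), u4→Port (8).
Cut capacity = 7 + 12 + 9 + 6 + 8 = 42.

42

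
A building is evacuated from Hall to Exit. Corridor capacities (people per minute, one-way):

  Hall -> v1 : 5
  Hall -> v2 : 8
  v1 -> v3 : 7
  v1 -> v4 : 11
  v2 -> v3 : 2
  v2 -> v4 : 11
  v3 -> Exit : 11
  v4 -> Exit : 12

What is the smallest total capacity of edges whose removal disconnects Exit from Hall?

13

Augment Hall→v1→v3→Exit: bottleneck 5, flow now 5.
Augment Hall→v2→v3→Exit: bottleneck 2, flow now 7.
Augment Hall→v2→v4→Exit: bottleneck 6, flow now 13.
No augmenting path remains; maximum flow = 13.
By max-flow min-cut, the minimum cut capacity equals the max flow.
In the residual graph, reachable from Hall: {Hall}.
Min-cut edges: Hall→v1 (5), Hall→v2 (8); capacity 5 + 8 = 13.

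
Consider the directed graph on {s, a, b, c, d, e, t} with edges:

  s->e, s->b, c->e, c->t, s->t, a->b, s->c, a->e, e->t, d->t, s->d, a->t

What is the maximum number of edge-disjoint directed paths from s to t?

4

Assign every edge capacity 1; by Menger, the answer equals the max flow.
Path s→t (+1); total 1.
Path s→c→t (+1); total 2.
Path s→d→t (+1); total 3.
Path s→e→t (+1); total 4.
No residual s→t path; max flow = 4.
Certifying cut of size 4: {s→c, s→d, s→e, s→t}.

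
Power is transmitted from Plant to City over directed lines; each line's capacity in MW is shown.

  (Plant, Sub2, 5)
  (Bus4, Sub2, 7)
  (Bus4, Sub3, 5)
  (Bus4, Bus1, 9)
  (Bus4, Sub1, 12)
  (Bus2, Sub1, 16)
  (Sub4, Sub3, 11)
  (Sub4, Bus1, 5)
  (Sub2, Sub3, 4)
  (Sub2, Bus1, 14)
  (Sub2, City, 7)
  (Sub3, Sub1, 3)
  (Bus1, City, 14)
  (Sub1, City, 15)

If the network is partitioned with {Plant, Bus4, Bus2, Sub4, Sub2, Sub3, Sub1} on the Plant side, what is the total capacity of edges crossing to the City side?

Edges leaving {Plant, Bus4, Bus2, Sub4, Sub2, Sub3, Sub1}: Bus4→Bus1 (9), Sub4→Bus1 (5), Sub2→Bus1 (14), Sub2→City (7), Sub1→City (15).
Cut capacity = 9 + 5 + 14 + 7 + 15 = 50.

50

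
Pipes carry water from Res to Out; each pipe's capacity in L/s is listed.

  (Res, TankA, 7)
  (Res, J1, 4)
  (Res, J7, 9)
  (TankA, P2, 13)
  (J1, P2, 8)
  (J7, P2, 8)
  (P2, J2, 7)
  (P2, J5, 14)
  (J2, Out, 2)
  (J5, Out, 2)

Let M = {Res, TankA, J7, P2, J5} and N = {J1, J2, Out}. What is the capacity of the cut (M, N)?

13

Edges leaving {Res, TankA, J7, P2, J5}: Res→J1 (4), P2→J2 (7), J5→Out (2).
Cut capacity = 4 + 7 + 2 = 13.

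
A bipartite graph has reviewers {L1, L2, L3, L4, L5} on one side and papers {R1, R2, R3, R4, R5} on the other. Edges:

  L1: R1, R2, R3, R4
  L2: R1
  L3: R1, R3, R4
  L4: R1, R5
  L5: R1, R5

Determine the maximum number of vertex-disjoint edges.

4

Unit-capacity flow: source→left, listed edges, right→sink; max matching = max flow.
Augmenting path L1→R1 (+1); matched 1.
Augmenting path L3→R3 (+1); matched 2.
Augmenting path L4→R5 (+1); matched 3.
Augmenting path L2→R1→L1→R2 (+1); matched 4.
No augmenting path remains; maximum matching = 4.
König certificate: {L1, L3, R1, R5} is a vertex cover of size 4 (every listed pair touches it), so no matching can be larger.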